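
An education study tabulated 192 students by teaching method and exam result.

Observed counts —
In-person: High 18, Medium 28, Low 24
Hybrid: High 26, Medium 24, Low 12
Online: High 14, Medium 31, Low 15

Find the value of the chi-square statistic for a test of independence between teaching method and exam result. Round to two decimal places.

8.52

Row totals: 70, 62, 60. Column totals: 58, 83, 51. Grand total N = 192.
Expected counts (row total × column total / N):
  In-person, High: 70×58/192 = 21.146
  In-person, Medium: 70×83/192 = 30.260
  In-person, Low: 70×51/192 = 18.594
  Hybrid, High: 62×58/192 = 18.729
  Hybrid, Medium: 62×83/192 = 26.802
  Hybrid, Low: 62×51/192 = 16.469
  Online, High: 60×58/192 = 18.125
  Online, Medium: 60×83/192 = 25.938
  Online, Low: 60×51/192 = 15.938
Contributions (O − E)²/E:
  (18 − 21.146)²/21.146 = 0.4680
  (28 − 30.260)²/30.260 = 0.1688
  (24 − 18.594)²/18.594 = 1.5717
  (26 − 18.729)²/18.729 = 2.8228
  (24 − 26.802)²/26.802 = 0.2929
  (12 − 16.469)²/16.469 = 1.2127
  (14 − 18.125)²/18.125 = 0.9388
  (31 − 25.938)²/25.938 = 0.9879
  (15 − 15.938)²/15.938 = 0.0552
χ² = 0.4680 + 0.1688 + 1.5717 + 2.8228 + 0.2929 + 1.2127 + 0.9388 + 0.9879 + 0.0552 = 8.52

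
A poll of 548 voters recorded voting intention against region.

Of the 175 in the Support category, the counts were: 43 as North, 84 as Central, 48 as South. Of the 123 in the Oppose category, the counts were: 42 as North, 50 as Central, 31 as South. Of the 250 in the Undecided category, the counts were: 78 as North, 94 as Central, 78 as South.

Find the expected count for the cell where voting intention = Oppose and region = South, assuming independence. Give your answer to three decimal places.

Row total (Oppose) = 123; column total (South) = 157; grand total N = 548.
Expected count = (row total × column total) / N = 123 × 157 / 548 = 35.239.

35.239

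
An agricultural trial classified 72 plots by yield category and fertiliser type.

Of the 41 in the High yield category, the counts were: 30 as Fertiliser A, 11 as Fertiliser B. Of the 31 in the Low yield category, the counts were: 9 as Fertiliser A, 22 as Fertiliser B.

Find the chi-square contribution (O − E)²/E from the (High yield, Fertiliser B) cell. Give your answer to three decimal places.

Row total (High yield) = 41; column total (Fertiliser B) = 33; N = 72.
Expected count E = 41 × 33 / 72 = 18.79167.
Contribution = (O − E)²/E = (11 − 18.79167)² / 18.79167 = 3.231.

3.231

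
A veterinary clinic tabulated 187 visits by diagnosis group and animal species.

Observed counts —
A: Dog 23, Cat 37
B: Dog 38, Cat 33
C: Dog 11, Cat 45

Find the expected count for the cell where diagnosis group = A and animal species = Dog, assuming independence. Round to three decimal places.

23.102

Row total (A) = 60; column total (Dog) = 72; grand total N = 187.
Expected count = (row total × column total) / N = 60 × 72 / 187 = 23.102.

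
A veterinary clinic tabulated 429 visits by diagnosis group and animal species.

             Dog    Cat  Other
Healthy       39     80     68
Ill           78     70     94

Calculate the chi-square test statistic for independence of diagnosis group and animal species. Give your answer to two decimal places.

10.97

Row totals: 187, 242. Column totals: 117, 150, 162. Grand total N = 429.
Expected counts (row total × column total / N):
  Healthy, Dog: 187×117/429 = 51.000
  Healthy, Cat: 187×150/429 = 65.385
  Healthy, Other: 187×162/429 = 70.615
  Ill, Dog: 242×117/429 = 66.000
  Ill, Cat: 242×150/429 = 84.615
  Ill, Other: 242×162/429 = 91.385
Contributions (O − E)²/E:
  (39 − 51.000)²/51.000 = 2.8235
  (80 − 65.385)²/65.385 = 3.2668
  (68 − 70.615)²/70.615 = 0.0968
  (78 − 66.000)²/66.000 = 2.1818
  (70 − 84.615)²/84.615 = 2.5244
  (94 − 91.385)²/91.385 = 0.0748
χ² = 2.8235 + 3.2668 + 0.0968 + 2.1818 + 2.5244 + 0.0748 = 10.97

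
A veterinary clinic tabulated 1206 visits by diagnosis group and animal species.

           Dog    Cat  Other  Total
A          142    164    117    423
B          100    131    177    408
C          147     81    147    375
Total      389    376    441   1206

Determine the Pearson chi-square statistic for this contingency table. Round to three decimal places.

Grand total N = 1206.
Expected counts (row total × column total / N):
  A, Dog: 423×389/1206 = 136.4403
  A, Cat: 423×376/1206 = 131.8806
  A, Other: 423×441/1206 = 154.6791
  B, Dog: 408×389/1206 = 131.6020
  B, Cat: 408×376/1206 = 127.2040
  B, Other: 408×441/1206 = 149.1940
  C, Dog: 375×389/1206 = 120.9577
  C, Cat: 375×376/1206 = 116.9154
  C, Other: 375×441/1206 = 137.1269
Contributions (O − E)²/E:
  (142 − 136.4403)²/136.4403 = 0.2265
  (164 − 131.8806)²/131.8806 = 7.8227
  (117 − 154.6791)²/154.6791 = 9.1785
  (100 − 131.6020)²/131.6020 = 7.5887
  (131 − 127.2040)²/127.2040 = 0.1133
  (177 − 149.1940)²/149.1940 = 5.1823
  (147 − 120.9577)²/120.9577 = 5.6069
  (81 − 116.9154)²/116.9154 = 11.0329
  (147 − 137.1269)²/137.1269 = 0.7109
χ² = 0.2265 + 7.8227 + 9.1785 + 7.5887 + 0.1133 + 5.1823 + 5.6069 + 11.0329 + 0.7109 = 47.463

47.463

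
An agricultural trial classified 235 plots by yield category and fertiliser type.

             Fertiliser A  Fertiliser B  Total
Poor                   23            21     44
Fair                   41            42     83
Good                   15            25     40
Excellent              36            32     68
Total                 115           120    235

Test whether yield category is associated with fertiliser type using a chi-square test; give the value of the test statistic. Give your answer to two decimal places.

2.73

Grand total N = 235.
Expected counts (row total × column total / N):
  Poor, Fertiliser A: 44×115/235 = 21.532
  Poor, Fertiliser B: 44×120/235 = 22.468
  Fair, Fertiliser A: 83×115/235 = 40.617
  Fair, Fertiliser B: 83×120/235 = 42.383
  Good, Fertiliser A: 40×115/235 = 19.574
  Good, Fertiliser B: 40×120/235 = 20.426
  Excellent, Fertiliser A: 68×115/235 = 33.277
  Excellent, Fertiliser B: 68×120/235 = 34.723
Contributions (O − E)²/E:
  (23 − 21.532)²/21.532 = 0.1001
  (21 − 22.468)²/22.468 = 0.0959
  (41 − 40.617)²/40.617 = 0.0036
  (42 − 42.383)²/42.383 = 0.0035
  (15 − 19.574)²/19.574 = 1.0688
  (25 − 20.426)²/20.426 = 1.0243
  (36 − 33.277)²/33.277 = 0.2228
  (32 − 34.723)²/34.723 = 0.2135
χ² = 0.1001 + 0.0959 + 0.0036 + 0.0035 + 1.0688 + 1.0243 + 0.2228 + 0.2135 = 2.73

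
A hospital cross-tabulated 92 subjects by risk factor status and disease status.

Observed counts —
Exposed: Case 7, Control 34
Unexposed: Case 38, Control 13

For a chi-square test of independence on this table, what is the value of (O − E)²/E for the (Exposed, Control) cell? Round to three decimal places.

8.136

Row total (Exposed) = 41; column total (Control) = 47; N = 92.
Expected count E = 41 × 47 / 92 = 20.9457.
Contribution = (O − E)²/E = (34 − 20.9457)² / 20.9457 = 8.136.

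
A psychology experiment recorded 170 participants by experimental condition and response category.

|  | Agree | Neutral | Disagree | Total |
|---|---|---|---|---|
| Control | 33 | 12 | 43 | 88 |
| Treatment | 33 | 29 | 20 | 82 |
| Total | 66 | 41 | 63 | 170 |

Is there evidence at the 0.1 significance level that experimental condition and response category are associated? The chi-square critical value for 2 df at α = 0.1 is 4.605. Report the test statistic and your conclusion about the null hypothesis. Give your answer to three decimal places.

15.253; reject H₀

Grand total N = 170.
Expected counts (row total × column total / N):
  Control, Agree: 88×66/170 = 34.1647
  Control, Neutral: 88×41/170 = 21.2235
  Control, Disagree: 88×63/170 = 32.6118
  Treatment, Agree: 82×66/170 = 31.8353
  Treatment, Neutral: 82×41/170 = 19.7765
  Treatment, Disagree: 82×63/170 = 30.3882
Contributions (O − E)²/E:
  (33 − 34.1647)²/34.1647 = 0.0397
  (12 − 21.2235)²/21.2235 = 4.0084
  (43 − 32.6118)²/32.6118 = 3.3091
  (33 − 31.8353)²/31.8353 = 0.0426
  (29 − 19.7765)²/19.7765 = 4.3017
  (20 − 30.3882)²/30.3882 = 3.5512
χ² = 0.0397 + 4.0084 + 3.3091 + 0.0426 + 4.3017 + 3.5512 = 15.253
df = (2−1)(3−1) = 2. Since 15.253 > 4.605, reject the null hypothesis of independence at α = 0.1.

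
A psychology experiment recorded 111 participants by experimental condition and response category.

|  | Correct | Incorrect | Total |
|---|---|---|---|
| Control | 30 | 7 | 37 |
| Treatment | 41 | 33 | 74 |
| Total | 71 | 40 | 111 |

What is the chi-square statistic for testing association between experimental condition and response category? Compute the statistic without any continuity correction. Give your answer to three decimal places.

7.055

Grand total N = 111.
Expected counts (row total × column total / N):
  Control, Correct: 37×71/111 = 23.6667
  Control, Incorrect: 37×40/111 = 13.3333
  Treatment, Correct: 74×71/111 = 47.3333
  Treatment, Incorrect: 74×40/111 = 26.6667
Contributions (O − E)²/E:
  (30 − 23.6667)²/23.6667 = 1.6948
  (7 − 13.3333)²/13.3333 = 3.0083
  (41 − 47.3333)²/47.3333 = 0.8474
  (33 − 26.6667)²/26.6667 = 1.5041
χ² = 1.6948 + 3.0083 + 0.8474 + 1.5041 = 7.055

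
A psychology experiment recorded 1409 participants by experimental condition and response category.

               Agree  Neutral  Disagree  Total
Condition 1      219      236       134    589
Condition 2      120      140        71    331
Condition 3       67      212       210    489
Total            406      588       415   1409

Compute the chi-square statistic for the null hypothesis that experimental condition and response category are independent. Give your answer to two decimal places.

Grand total N = 1409.
Expected counts (row total × column total / N):
  Condition 1, Agree: 589×406/1409 = 169.719
  Condition 1, Neutral: 589×588/1409 = 245.800
  Condition 1, Disagree: 589×415/1409 = 173.481
  Condition 2, Agree: 331×406/1409 = 95.377
  Condition 2, Neutral: 331×588/1409 = 138.132
  Condition 2, Disagree: 331×415/1409 = 97.491
  Condition 3, Agree: 489×406/1409 = 140.904
  Condition 3, Neutral: 489×588/1409 = 204.068
  Condition 3, Disagree: 489×415/1409 = 144.028
Contributions (O − E)²/E:
  (219 − 169.719)²/169.719 = 14.3096
  (236 − 245.800)²/245.800 = 0.3907
  (134 − 173.481)²/173.481 = 8.9851
  (120 − 95.377)²/95.377 = 6.3568
  (140 − 138.132)²/138.132 = 0.0253
  (71 − 97.491)²/97.491 = 7.1983
  (67 − 140.904)²/140.904 = 38.7626
  (212 − 204.068)²/204.068 = 0.3083
  (210 − 144.028)²/144.028 = 30.2185
χ² = 14.3096 + 0.3907 + 8.9851 + 6.3568 + 0.0253 + 7.1983 + 38.7626 + 0.3083 + 30.2185 = 106.56

106.56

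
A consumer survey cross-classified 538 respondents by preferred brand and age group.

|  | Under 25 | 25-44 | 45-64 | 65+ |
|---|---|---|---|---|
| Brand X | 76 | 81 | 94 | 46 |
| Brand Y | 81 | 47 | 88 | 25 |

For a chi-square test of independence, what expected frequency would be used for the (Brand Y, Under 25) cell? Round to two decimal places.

70.33

Row total (Brand Y) = 241; column total (Under 25) = 157; grand total N = 538.
Expected count = (row total × column total) / N = 241 × 157 / 538 = 70.33.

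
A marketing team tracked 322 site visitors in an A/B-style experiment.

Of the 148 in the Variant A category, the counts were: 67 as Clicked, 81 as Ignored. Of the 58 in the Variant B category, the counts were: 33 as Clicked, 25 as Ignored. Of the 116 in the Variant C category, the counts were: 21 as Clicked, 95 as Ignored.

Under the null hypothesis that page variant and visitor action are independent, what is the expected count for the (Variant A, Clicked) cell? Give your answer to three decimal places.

Row total (Variant A) = 148; column total (Clicked) = 121; grand total N = 322.
Expected count = (row total × column total) / N = 148 × 121 / 322 = 55.615.

55.615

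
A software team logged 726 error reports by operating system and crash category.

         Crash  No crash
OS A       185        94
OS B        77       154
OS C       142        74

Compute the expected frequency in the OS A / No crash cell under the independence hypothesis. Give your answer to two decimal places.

Row total (OS A) = 279; column total (No crash) = 322; grand total N = 726.
Expected count = (row total × column total) / N = 279 × 322 / 726 = 123.74.

123.74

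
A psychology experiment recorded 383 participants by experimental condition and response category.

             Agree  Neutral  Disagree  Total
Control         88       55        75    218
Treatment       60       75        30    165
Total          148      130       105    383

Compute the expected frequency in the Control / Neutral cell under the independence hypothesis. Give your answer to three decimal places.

73.995

Row total (Control) = 218; column total (Neutral) = 130; grand total N = 383.
Expected count = (row total × column total) / N = 218 × 130 / 383 = 73.995.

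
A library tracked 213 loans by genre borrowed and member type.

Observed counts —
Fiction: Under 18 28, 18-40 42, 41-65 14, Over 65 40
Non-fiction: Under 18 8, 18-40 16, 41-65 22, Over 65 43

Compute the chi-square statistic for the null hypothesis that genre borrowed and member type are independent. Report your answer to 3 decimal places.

19.426

Row totals: 124, 89. Column totals: 36, 58, 36, 83. Grand total N = 213.
Expected counts (row total × column total / N):
  Fiction, Under 18: 124×36/213 = 20.9577
  Fiction, 18-40: 124×58/213 = 33.7653
  Fiction, 41-65: 124×36/213 = 20.9577
  Fiction, Over 65: 124×83/213 = 48.3192
  Non-fiction, Under 18: 89×36/213 = 15.0423
  Non-fiction, 18-40: 89×58/213 = 24.2347
  Non-fiction, 41-65: 89×36/213 = 15.0423
  Non-fiction, Over 65: 89×83/213 = 34.6808
Contributions (O − E)²/E:
  (28 − 20.9577)²/20.9577 = 2.3664
  (42 − 33.7653)²/33.7653 = 2.0083
  (14 − 20.9577)²/20.9577 = 2.3099
  (40 − 48.3192)²/48.3192 = 1.4323
  (8 − 15.0423)²/15.0423 = 3.2970
  (16 − 24.2347)²/24.2347 = 2.7981
  (22 − 15.0423)²/15.0423 = 3.2182
  (43 − 34.6808)²/34.6808 = 1.9956
χ² = 2.3664 + 2.0083 + 2.3099 + 1.4323 + 3.2970 + 2.7981 + 3.2182 + 1.9956 = 19.426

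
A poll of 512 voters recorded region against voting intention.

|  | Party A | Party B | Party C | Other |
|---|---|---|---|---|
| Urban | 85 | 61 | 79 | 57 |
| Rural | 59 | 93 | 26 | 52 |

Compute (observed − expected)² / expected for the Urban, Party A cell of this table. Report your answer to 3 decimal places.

0.408

Row total (Urban) = 282; column total (Party A) = 144; N = 512.
Expected count E = 282 × 144 / 512 = 79.3125.
Contribution = (O − E)²/E = (85 − 79.3125)² / 79.3125 = 0.408.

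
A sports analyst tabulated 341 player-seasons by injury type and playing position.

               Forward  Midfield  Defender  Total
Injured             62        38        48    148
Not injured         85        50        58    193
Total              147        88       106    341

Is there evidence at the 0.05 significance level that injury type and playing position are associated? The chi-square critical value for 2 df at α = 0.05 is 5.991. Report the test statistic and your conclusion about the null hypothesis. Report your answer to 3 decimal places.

0.244; fail to reject H₀

Grand total N = 341.
Expected counts (row total × column total / N):
  Injured, Forward: 148×147/341 = 63.8006
  Injured, Midfield: 148×88/341 = 38.1935
  Injured, Defender: 148×106/341 = 46.0059
  Not injured, Forward: 193×147/341 = 83.1994
  Not injured, Midfield: 193×88/341 = 49.8065
  Not injured, Defender: 193×106/341 = 59.9941
Contributions (O − E)²/E:
  (62 − 63.8006)²/63.8006 = 0.0508
  (38 − 38.1935)²/38.1935 = 0.0010
  (48 − 46.0059)²/46.0059 = 0.0864
  (85 − 83.1994)²/83.1994 = 0.0390
  (50 − 49.8065)²/49.8065 = 0.0008
  (58 − 59.9941)²/59.9941 = 0.0663
χ² = 0.0508 + 0.0010 + 0.0864 + 0.0390 + 0.0008 + 0.0663 = 0.244
df = (2−1)(3−1) = 2. Since 0.244 < 5.991, fail to reject the null hypothesis of independence at α = 0.05.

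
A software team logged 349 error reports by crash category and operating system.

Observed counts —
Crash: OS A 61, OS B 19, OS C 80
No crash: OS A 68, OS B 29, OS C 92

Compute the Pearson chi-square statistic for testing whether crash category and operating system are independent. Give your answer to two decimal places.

0.90

Row totals: 160, 189. Column totals: 129, 48, 172. Grand total N = 349.
Expected counts (row total × column total / N):
  Crash, OS A: 160×129/349 = 59.140
  Crash, OS B: 160×48/349 = 22.006
  Crash, OS C: 160×172/349 = 78.854
  No crash, OS A: 189×129/349 = 69.860
  No crash, OS B: 189×48/349 = 25.994
  No crash, OS C: 189×172/349 = 93.146
Contributions (O − E)²/E:
  (61 − 59.140)²/59.140 = 0.0585
  (19 − 22.006)²/22.006 = 0.4106
  (80 − 78.854)²/78.854 = 0.0167
  (68 − 69.860)²/69.860 = 0.0495
  (29 − 25.994)²/25.994 = 0.3476
  (92 − 93.146)²/93.146 = 0.0141
χ² = 0.0585 + 0.4106 + 0.0167 + 0.0495 + 0.3476 + 0.0141 = 0.90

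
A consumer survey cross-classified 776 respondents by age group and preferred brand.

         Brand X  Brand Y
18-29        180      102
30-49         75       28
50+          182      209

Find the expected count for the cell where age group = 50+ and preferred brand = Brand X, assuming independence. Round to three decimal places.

Row total (50+) = 391; column total (Brand X) = 437; grand total N = 776.
Expected count = (row total × column total) / N = 391 × 437 / 776 = 220.189.

220.189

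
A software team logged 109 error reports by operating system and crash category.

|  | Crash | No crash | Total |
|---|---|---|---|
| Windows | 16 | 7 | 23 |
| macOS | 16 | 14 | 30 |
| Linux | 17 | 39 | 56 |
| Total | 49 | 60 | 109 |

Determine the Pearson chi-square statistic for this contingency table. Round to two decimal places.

11.30

Grand total N = 109.
Expected counts (row total × column total / N):
  Windows, Crash: 23×49/109 = 10.339
  Windows, No crash: 23×60/109 = 12.661
  macOS, Crash: 30×49/109 = 13.486
  macOS, No crash: 30×60/109 = 16.514
  Linux, Crash: 56×49/109 = 25.174
  Linux, No crash: 56×60/109 = 30.826
Contributions (O − E)²/E:
  (16 − 10.339)²/10.339 = 3.0996
  (7 − 12.661)²/12.661 = 2.5312
  (16 − 13.486)²/13.486 = 0.4686
  (14 − 16.514)²/16.514 = 0.3827
  (17 − 25.174)²/25.174 = 2.6541
  (39 − 30.826)²/30.826 = 2.1675
χ² = 3.0996 + 2.5312 + 0.4686 + 0.3827 + 2.6541 + 2.1675 = 11.30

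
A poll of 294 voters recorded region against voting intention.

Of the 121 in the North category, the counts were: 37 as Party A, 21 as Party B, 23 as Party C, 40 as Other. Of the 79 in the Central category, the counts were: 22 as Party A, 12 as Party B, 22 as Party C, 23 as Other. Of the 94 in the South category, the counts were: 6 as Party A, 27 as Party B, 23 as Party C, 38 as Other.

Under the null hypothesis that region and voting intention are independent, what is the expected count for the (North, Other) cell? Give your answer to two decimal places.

Row total (North) = 121; column total (Other) = 101; grand total N = 294.
Expected count = (row total × column total) / N = 121 × 101 / 294 = 41.57.

41.57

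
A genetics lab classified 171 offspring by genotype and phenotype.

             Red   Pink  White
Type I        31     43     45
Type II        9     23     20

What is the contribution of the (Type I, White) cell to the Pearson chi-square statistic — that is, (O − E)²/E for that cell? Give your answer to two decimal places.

Row total (Type I) = 119; column total (White) = 65; N = 171.
Expected count E = 119 × 65 / 171 = 45.234.
Contribution = (O − E)²/E = (45 − 45.234)² / 45.234 = 0.00.

0.00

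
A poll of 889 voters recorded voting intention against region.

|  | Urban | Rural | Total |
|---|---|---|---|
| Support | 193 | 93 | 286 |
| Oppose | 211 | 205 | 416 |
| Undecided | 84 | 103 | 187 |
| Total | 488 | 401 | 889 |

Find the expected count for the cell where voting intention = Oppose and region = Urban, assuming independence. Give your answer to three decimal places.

Row total (Oppose) = 416; column total (Urban) = 488; grand total N = 889.
Expected count = (row total × column total) / N = 416 × 488 / 889 = 228.355.

228.355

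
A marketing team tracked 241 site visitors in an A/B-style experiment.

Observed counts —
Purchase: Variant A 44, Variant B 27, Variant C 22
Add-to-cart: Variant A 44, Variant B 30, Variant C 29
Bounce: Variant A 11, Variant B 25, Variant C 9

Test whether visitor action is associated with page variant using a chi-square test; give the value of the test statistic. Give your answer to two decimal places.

Row totals: 93, 103, 45. Column totals: 99, 82, 60. Grand total N = 241.
Expected counts (row total × column total / N):
  Purchase, Variant A: 93×99/241 = 38.203
  Purchase, Variant B: 93×82/241 = 31.643
  Purchase, Variant C: 93×60/241 = 23.154
  Add-to-cart, Variant A: 103×99/241 = 42.311
  Add-to-cart, Variant B: 103×82/241 = 35.046
  Add-to-cart, Variant C: 103×60/241 = 25.643
  Bounce, Variant A: 45×99/241 = 18.485
  Bounce, Variant B: 45×82/241 = 15.311
  Bounce, Variant C: 45×60/241 = 11.203
Contributions (O − E)²/E:
  (44 − 38.203)²/38.203 = 0.8796
  (27 − 31.643)²/31.643 = 0.6813
  (22 − 23.154)²/23.154 = 0.0575
  (44 − 42.311)²/42.311 = 0.0674
  (30 − 35.046)²/35.046 = 0.7265
  (29 − 25.643)²/25.643 = 0.4395
  (11 − 18.485)²/18.485 = 3.0308
  (25 − 15.311)²/15.311 = 6.1313
  (9 − 11.203)²/11.203 = 0.4332
χ² = 0.8796 + 0.6813 + 0.0575 + 0.0674 + 0.7265 + 0.4395 + 3.0308 + 6.1313 + 0.4332 = 12.45

12.45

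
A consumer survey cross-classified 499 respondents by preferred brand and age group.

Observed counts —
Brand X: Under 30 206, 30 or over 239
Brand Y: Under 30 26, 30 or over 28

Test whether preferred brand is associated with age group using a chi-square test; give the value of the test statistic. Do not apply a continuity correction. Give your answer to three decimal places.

Row totals: 445, 54. Column totals: 232, 267. Grand total N = 499.
Expected counts (row total × column total / N):
  Brand X, Under 30: 445×232/499 = 206.8938
  Brand X, 30 or over: 445×267/499 = 238.1062
  Brand Y, Under 30: 54×232/499 = 25.1062
  Brand Y, 30 or over: 54×267/499 = 28.8938
Contributions (O − E)²/E:
  (206 − 206.8938)²/206.8938 = 0.0039
  (239 − 238.1062)²/238.1062 = 0.0034
  (26 − 25.1062)²/25.1062 = 0.0318
  (28 − 28.8938)²/28.8938 = 0.0276
χ² = 0.0039 + 0.0034 + 0.0318 + 0.0276 = 0.067

0.067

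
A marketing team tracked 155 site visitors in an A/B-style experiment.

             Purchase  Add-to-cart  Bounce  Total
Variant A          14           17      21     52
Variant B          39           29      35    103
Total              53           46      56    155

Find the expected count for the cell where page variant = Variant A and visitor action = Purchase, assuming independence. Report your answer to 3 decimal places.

17.781

Row total (Variant A) = 52; column total (Purchase) = 53; grand total N = 155.
Expected count = (row total × column total) / N = 52 × 53 / 155 = 17.781.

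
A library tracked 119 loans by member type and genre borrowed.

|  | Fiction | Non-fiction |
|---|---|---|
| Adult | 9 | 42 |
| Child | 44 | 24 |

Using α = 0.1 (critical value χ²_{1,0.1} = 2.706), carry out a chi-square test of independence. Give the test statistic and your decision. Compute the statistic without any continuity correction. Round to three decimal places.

Row totals: 51, 68. Column totals: 53, 66. Grand total N = 119.
Expected counts (row total × column total / N):
  Adult, Fiction: 51×53/119 = 22.7143
  Adult, Non-fiction: 51×66/119 = 28.2857
  Child, Fiction: 68×53/119 = 30.2857
  Child, Non-fiction: 68×66/119 = 37.7143
Contributions (O − E)²/E:
  (9 − 22.7143)²/22.7143 = 8.2803
  (42 − 28.2857)²/28.2857 = 6.6494
  (44 − 30.2857)²/30.2857 = 6.2103
  (24 − 37.7143)²/37.7143 = 4.9870
χ² = 8.2803 + 6.6494 + 6.2103 + 4.9870 = 26.127
df = (2−1)(2−1) = 1. Since 26.127 > 2.706, reject the null hypothesis of independence at α = 0.1.

26.127; reject H₀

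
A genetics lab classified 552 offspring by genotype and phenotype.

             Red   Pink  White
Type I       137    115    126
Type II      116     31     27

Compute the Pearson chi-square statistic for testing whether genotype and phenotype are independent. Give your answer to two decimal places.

Row totals: 378, 174. Column totals: 253, 146, 153. Grand total N = 552.
Expected counts (row total × column total / N):
  Type I, Red: 378×253/552 = 173.250
  Type I, Pink: 378×146/552 = 99.978
  Type I, White: 378×153/552 = 104.772
  Type II, Red: 174×253/552 = 79.750
  Type II, Pink: 174×146/552 = 46.022
  Type II, White: 174×153/552 = 48.228
Contributions (O − E)²/E:
  (137 − 173.250)²/173.250 = 7.5848
  (115 − 99.978)²/99.978 = 2.2571
  (126 − 104.772)²/104.772 = 4.3010
  (116 − 79.750)²/79.750 = 16.4773
  (31 − 46.022)²/46.022 = 4.9033
  (27 − 48.228)²/48.228 = 9.3437
χ² = 7.5848 + 2.2571 + 4.3010 + 16.4773 + 4.9033 + 9.3437 = 44.87

44.87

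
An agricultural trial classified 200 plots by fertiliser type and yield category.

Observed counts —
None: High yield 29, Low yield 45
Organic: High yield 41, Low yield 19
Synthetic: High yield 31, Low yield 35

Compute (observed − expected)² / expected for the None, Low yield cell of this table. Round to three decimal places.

Row total (None) = 74; column total (Low yield) = 99; N = 200.
Expected count E = 74 × 99 / 200 = 36.6300.
Contribution = (O − E)²/E = (45 − 36.6300)² / 36.6300 = 1.913.

1.913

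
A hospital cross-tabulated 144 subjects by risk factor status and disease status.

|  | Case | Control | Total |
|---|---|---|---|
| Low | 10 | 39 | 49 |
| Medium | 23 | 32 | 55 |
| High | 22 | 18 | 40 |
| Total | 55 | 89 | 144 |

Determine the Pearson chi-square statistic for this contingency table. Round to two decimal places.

11.66

Grand total N = 144.
Expected counts (row total × column total / N):
  Low, Case: 49×55/144 = 18.715
  Low, Control: 49×89/144 = 30.285
  Medium, Case: 55×55/144 = 21.007
  Medium, Control: 55×89/144 = 33.993
  High, Case: 40×55/144 = 15.278
  High, Control: 40×89/144 = 24.722
Contributions (O − E)²/E:
  (10 − 18.715)²/18.715 = 4.0583
  (39 − 30.285)²/30.285 = 2.5079
  (23 − 21.007)²/21.007 = 0.1891
  (32 − 33.993)²/33.993 = 0.1168
  (22 − 15.278)²/15.278 = 2.9575
  (18 − 24.722)²/24.722 = 1.8277
χ² = 4.0583 + 2.5079 + 0.1891 + 0.1168 + 2.9575 + 1.8277 = 11.66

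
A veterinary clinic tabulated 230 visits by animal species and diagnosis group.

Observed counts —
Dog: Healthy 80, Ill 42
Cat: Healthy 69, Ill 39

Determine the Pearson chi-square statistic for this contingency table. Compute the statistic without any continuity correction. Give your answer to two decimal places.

Row totals: 122, 108. Column totals: 149, 81. Grand total N = 230.
Expected counts (row total × column total / N):
  Dog, Healthy: 122×149/230 = 79.035
  Dog, Ill: 122×81/230 = 42.965
  Cat, Healthy: 108×149/230 = 69.965
  Cat, Ill: 108×81/230 = 38.035
Contributions (O − E)²/E:
  (80 − 79.035)²/79.035 = 0.0118
  (42 − 42.965)²/42.965 = 0.0217
  (69 − 69.965)²/69.965 = 0.0133
  (39 − 38.035)²/38.035 = 0.0245
χ² = 0.0118 + 0.0217 + 0.0133 + 0.0245 = 0.07

0.07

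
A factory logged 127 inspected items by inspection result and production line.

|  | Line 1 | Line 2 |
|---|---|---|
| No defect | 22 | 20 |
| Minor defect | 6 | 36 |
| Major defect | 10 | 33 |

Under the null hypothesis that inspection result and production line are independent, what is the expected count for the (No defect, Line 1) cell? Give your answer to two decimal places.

12.57

Row total (No defect) = 42; column total (Line 1) = 38; grand total N = 127.
Expected count = (row total × column total) / N = 42 × 38 / 127 = 12.57.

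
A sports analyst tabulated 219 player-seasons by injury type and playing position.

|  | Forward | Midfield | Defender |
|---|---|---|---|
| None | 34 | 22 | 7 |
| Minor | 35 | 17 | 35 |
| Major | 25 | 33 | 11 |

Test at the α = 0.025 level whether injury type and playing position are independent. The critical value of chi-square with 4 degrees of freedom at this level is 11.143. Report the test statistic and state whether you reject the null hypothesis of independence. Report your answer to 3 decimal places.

Row totals: 63, 87, 69. Column totals: 94, 72, 53. Grand total N = 219.
Expected counts (row total × column total / N):
  None, Forward: 63×94/219 = 27.0411
  None, Midfield: 63×72/219 = 20.7123
  None, Defender: 63×53/219 = 15.2466
  Minor, Forward: 87×94/219 = 37.3425
  Minor, Midfield: 87×72/219 = 28.6027
  Minor, Defender: 87×53/219 = 21.0548
  Major, Forward: 69×94/219 = 29.6164
  Major, Midfield: 69×72/219 = 22.6849
  Major, Defender: 69×53/219 = 16.6986
Contributions (O − E)²/E:
  (34 − 27.0411)²/27.0411 = 1.7908
  (22 − 20.7123)²/20.7123 = 0.0801
  (7 − 15.2466)²/15.2466 = 4.4604
  (35 − 37.3425)²/37.3425 = 0.1469
  (17 − 28.6027)²/28.6027 = 4.7066
  (35 − 21.0548)²/21.0548 = 9.2363
  (25 − 29.6164)²/29.6164 = 0.7196
  (33 − 22.6849)²/22.6849 = 4.6904
  (11 − 16.6986)²/16.6986 = 1.9447
χ² = 1.7908 + 0.0801 + 4.4604 + 0.1469 + 4.7066 + 9.2363 + 0.7196 + 4.6904 + 1.9447 = 27.776
df = (3−1)(3−1) = 4. Since 27.776 > 11.143, reject the null hypothesis of independence at α = 0.025.

27.776; reject H₀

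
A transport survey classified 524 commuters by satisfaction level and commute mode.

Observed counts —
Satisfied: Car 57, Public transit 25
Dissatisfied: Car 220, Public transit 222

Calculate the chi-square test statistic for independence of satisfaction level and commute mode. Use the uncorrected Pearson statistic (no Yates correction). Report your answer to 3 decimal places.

10.815

Row totals: 82, 442. Column totals: 277, 247. Grand total N = 524.
Expected counts (row total × column total / N):
  Satisfied, Car: 82×277/524 = 43.3473
  Satisfied, Public transit: 82×247/524 = 38.6527
  Dissatisfied, Car: 442×277/524 = 233.6527
  Dissatisfied, Public transit: 442×247/524 = 208.3473
Contributions (O − E)²/E:
  (57 − 43.3473)²/43.3473 = 4.3001
  (25 − 38.6527)²/38.6527 = 4.8223
  (220 − 233.6527)²/233.6527 = 0.7977
  (222 − 208.3473)²/208.3473 = 0.8946
χ² = 4.3001 + 4.8223 + 0.7977 + 0.8946 = 10.815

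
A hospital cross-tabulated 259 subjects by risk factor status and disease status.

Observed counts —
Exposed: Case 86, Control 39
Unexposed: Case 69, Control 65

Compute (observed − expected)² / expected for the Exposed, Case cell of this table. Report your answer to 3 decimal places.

1.675

Row total (Exposed) = 125; column total (Case) = 155; N = 259.
Expected count E = 125 × 155 / 259 = 74.8069.
Contribution = (O − E)²/E = (86 − 74.8069)² / 74.8069 = 1.675.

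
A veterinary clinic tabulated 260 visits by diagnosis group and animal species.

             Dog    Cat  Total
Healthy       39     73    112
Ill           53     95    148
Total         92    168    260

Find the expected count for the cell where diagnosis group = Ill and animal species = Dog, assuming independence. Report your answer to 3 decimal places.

Row total (Ill) = 148; column total (Dog) = 92; grand total N = 260.
Expected count = (row total × column total) / N = 148 × 92 / 260 = 52.369.

52.369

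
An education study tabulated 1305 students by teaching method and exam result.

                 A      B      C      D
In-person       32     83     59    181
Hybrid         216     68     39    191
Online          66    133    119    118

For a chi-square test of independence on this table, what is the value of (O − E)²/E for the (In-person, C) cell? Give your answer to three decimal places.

0.000

Row total (In-person) = 355; column total (C) = 217; N = 1305.
Expected count E = 355 × 217 / 1305 = 59.03065.
Contribution = (O − E)²/E = (59 − 59.03065)² / 59.03065 = 0.000.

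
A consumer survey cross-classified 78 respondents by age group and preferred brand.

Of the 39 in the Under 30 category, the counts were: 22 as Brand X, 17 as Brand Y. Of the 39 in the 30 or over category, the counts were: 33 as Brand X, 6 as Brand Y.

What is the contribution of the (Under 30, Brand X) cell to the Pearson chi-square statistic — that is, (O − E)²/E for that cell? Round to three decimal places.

Row total (Under 30) = 39; column total (Brand X) = 55; N = 78.
Expected count E = 39 × 55 / 78 = 27.5000.
Contribution = (O − E)²/E = (22 − 27.5000)² / 27.5000 = 1.100.

1.100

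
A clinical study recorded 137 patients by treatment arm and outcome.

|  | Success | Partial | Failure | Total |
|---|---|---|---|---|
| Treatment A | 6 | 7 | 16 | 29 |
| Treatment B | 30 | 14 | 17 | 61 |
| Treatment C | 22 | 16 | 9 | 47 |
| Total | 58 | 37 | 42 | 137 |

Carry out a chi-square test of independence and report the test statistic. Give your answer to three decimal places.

13.298

Grand total N = 137.
Expected counts (row total × column total / N):
  Treatment A, Success: 29×58/137 = 12.27737
  Treatment A, Partial: 29×37/137 = 7.83212
  Treatment A, Failure: 29×42/137 = 8.89051
  Treatment B, Success: 61×58/137 = 25.82482
  Treatment B, Partial: 61×37/137 = 16.47445
  Treatment B, Failure: 61×42/137 = 18.70073
  Treatment C, Success: 47×58/137 = 19.89781
  Treatment C, Partial: 47×37/137 = 12.69343
  Treatment C, Failure: 47×42/137 = 14.40876
Contributions (O − E)²/E:
  (6 − 12.27737)²/12.27737 = 3.2096
  (7 − 7.83212)²/7.83212 = 0.0884
  (16 − 8.89051)²/8.89051 = 5.6853
  (30 − 25.82482)²/25.82482 = 0.6750
  (14 − 16.47445)²/16.47445 = 0.3717
  (17 − 18.70073)²/18.70073 = 0.1547
  (22 − 19.89781)²/19.89781 = 0.2221
  (16 − 12.69343)²/12.69343 = 0.8613
  (9 − 14.40876)²/14.40876 = 2.0303
χ² = 3.2096 + 0.0884 + 5.6853 + 0.6750 + 0.3717 + 0.1547 + 0.2221 + 0.8613 + 2.0303 = 13.298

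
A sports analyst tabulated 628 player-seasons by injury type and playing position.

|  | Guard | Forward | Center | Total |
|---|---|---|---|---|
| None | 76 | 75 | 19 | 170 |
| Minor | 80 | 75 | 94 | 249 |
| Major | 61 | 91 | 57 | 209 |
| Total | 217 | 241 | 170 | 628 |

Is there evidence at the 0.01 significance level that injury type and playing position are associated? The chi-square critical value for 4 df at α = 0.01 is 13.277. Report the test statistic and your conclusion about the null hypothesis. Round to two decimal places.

40.93; reject H₀

Grand total N = 628.
Expected counts (row total × column total / N):
  None, Guard: 170×217/628 = 58.742
  None, Forward: 170×241/628 = 65.239
  None, Center: 170×170/628 = 46.019
  Minor, Guard: 249×217/628 = 86.040
  Minor, Forward: 249×241/628 = 95.556
  Minor, Center: 249×170/628 = 67.404
  Major, Guard: 209×217/628 = 72.218
  Major, Forward: 209×241/628 = 80.205
  Major, Center: 209×170/628 = 56.576
Contributions (O − E)²/E:
  (76 − 58.742)²/58.742 = 5.0703
  (75 − 65.239)²/65.239 = 1.4604
  (19 − 46.019)²/46.019 = 15.8636
  (80 − 86.040)²/86.040 = 0.4240
  (75 − 95.556)²/95.556 = 4.4220
  (94 − 67.404)²/67.404 = 10.4941
  (61 − 72.218)²/72.218 = 1.7426
  (91 − 80.205)²/80.205 = 1.4529
  (57 − 56.576)²/56.576 = 0.0032
χ² = 5.0703 + 1.4604 + 15.8636 + 0.4240 + 4.4220 + 10.4941 + 1.7426 + 1.4529 + 0.0032 = 40.93
df = (3−1)(3−1) = 4. Since 40.93 > 13.277, reject the null hypothesis of independence at α = 0.01.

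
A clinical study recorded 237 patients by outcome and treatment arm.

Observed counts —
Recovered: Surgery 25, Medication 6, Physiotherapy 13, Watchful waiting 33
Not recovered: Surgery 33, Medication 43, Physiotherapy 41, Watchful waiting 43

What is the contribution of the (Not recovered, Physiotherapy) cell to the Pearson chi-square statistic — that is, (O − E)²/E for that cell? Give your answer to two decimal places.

Row total (Not recovered) = 160; column total (Physiotherapy) = 54; N = 237.
Expected count E = 160 × 54 / 237 = 36.456.
Contribution = (O − E)²/E = (41 − 36.456)² / 36.456 = 0.57.

0.57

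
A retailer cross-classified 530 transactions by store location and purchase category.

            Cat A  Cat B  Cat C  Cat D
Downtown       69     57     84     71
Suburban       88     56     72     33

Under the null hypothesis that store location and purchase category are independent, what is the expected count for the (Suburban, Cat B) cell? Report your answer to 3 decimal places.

53.089

Row total (Suburban) = 249; column total (Cat B) = 113; grand total N = 530.
Expected count = (row total × column total) / N = 249 × 113 / 530 = 53.089.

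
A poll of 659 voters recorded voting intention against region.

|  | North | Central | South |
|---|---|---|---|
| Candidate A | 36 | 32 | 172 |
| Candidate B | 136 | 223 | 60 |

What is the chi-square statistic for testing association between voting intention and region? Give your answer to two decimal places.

Row totals: 240, 419. Column totals: 172, 255, 232. Grand total N = 659.
Expected counts (row total × column total / N):
  Candidate A, North: 240×172/659 = 62.640
  Candidate A, Central: 240×255/659 = 92.868
  Candidate A, South: 240×232/659 = 84.492
  Candidate B, North: 419×172/659 = 109.360
  Candidate B, Central: 419×255/659 = 162.132
  Candidate B, South: 419×232/659 = 147.508
Contributions (O − E)²/E:
  (36 − 62.640)²/62.640 = 11.3297
  (32 − 92.868)²/92.868 = 39.8944
  (172 − 84.492)²/84.492 = 90.6317
  (136 − 109.360)²/109.360 = 6.4895
  (223 − 162.132)²/162.132 = 22.8512
  (60 − 147.508)²/147.508 = 51.9135
χ² = 11.3297 + 39.8944 + 90.6317 + 6.4895 + 22.8512 + 51.9135 = 223.11

223.11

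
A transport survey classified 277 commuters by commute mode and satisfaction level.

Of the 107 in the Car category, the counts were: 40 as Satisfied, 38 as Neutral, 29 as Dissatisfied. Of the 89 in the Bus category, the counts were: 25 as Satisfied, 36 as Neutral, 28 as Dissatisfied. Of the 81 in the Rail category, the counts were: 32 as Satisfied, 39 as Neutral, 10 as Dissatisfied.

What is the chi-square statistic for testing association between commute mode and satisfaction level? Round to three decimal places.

Row totals: 107, 89, 81. Column totals: 97, 113, 67. Grand total N = 277.
Expected counts (row total × column total / N):
  Car, Satisfied: 107×97/277 = 37.4693
  Car, Neutral: 107×113/277 = 43.6498
  Car, Dissatisfied: 107×67/277 = 25.8809
  Bus, Satisfied: 89×97/277 = 31.1661
  Bus, Neutral: 89×113/277 = 36.3069
  Bus, Dissatisfied: 89×67/277 = 21.5271
  Rail, Satisfied: 81×97/277 = 28.3646
  Rail, Neutral: 81×113/277 = 33.0433
  Rail, Dissatisfied: 81×67/277 = 19.5921
Contributions (O − E)²/E:
  (40 − 37.4693)²/37.4693 = 0.1709
  (38 − 43.6498)²/43.6498 = 0.7313
  (29 − 25.8809)²/25.8809 = 0.3759
  (25 − 31.1661)²/31.1661 = 1.2199
  (36 − 36.3069)²/36.3069 = 0.0026
  (28 − 21.5271)²/21.5271 = 1.9463
  (32 − 28.3646)²/28.3646 = 0.4659
  (39 − 33.0433)²/33.0433 = 1.0738
  (10 − 19.5921)²/19.5921 = 4.6962
χ² = 0.1709 + 0.7313 + 0.3759 + 1.2199 + 0.0026 + 1.9463 + 0.4659 + 1.0738 + 4.6962 = 10.683

10.683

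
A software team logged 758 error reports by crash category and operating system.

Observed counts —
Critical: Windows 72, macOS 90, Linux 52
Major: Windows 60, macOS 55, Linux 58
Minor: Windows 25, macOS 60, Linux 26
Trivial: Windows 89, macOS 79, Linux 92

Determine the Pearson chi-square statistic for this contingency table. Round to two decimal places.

25.43

Row totals: 214, 173, 111, 260. Column totals: 246, 284, 228. Grand total N = 758.
Expected counts (row total × column total / N):
  Critical, Windows: 214×246/758 = 69.4512
  Critical, macOS: 214×284/758 = 80.1794
  Critical, Linux: 214×228/758 = 64.3694
  Major, Windows: 173×246/758 = 56.1451
  Major, macOS: 173×284/758 = 64.8179
  Major, Linux: 173×228/758 = 52.0369
  Minor, Windows: 111×246/758 = 36.0237
  Minor, macOS: 111×284/758 = 41.5884
  Minor, Linux: 111×228/758 = 33.3879
  Trivial, Windows: 260×246/758 = 84.3799
  Trivial, macOS: 260×284/758 = 97.4142
  Trivial, Linux: 260×228/758 = 78.2058
Contributions (O − E)²/E:
  (72 − 69.4512)²/69.4512 = 0.0935
  (90 − 80.1794)²/80.1794 = 1.2029
  (52 − 64.3694)²/64.3694 = 2.3769
  (60 − 56.1451)²/56.1451 = 0.2647
  (55 − 64.8179)²/64.8179 = 1.4871
  (58 − 52.0369)²/52.0369 = 0.6833
  (25 − 36.0237)²/36.0237 = 3.3734
  (60 − 41.5884)²/41.5884 = 8.1510
  (26 − 33.3879)²/33.3879 = 1.6348
  (89 − 84.3799)²/84.3799 = 0.2530
  (79 − 97.4142)²/97.4142 = 3.4808
  (92 − 78.2058)²/78.2058 = 2.4331
χ² = 0.0935 + 1.2029 + 2.3769 + 0.2647 + 1.4871 + 0.6833 + 3.3734 + 8.1510 + 1.6348 + 0.2530 + 3.4808 + 2.4331 = 25.43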